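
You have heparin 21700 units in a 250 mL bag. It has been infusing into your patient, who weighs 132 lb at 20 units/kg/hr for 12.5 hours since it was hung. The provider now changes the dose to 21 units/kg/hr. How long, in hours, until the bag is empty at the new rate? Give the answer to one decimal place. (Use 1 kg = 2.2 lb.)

5.3 hours

Initial rate:
Weight = 132 lb ÷ 2.2 lb/kg = 60 kg
Dose = 20 units/kg/hr × 60 kg = 1200 units/hr
Concentration = 21700 units ÷ 250 mL = 86.8 units/mL
Rate = 1200 units/hr ÷ 86.8 units/mL = 13.82488 mL/hr
Volume infused so far = 13.82488 mL/hr × 12.5 hr = 172.8111 mL
Volume remaining = 250 − 172.8111 = 77.18894 mL
New rate:
Dose = 21 units/kg/hr × 60 kg = 1260 units/hr
Rate = 1260 units/hr ÷ 86.8 units/mL = 14.51613 mL/hr
Time remaining = 77.18894 mL ÷ 14.51613 mL/hr = 5.31746 hr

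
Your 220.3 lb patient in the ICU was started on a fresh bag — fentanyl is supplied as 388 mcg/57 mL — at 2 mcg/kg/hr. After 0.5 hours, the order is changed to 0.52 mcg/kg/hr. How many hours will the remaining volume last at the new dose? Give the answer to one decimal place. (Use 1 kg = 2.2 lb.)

5.5 hours

Initial rate:
Weight = 220.3 lb ÷ 2.2 lb/kg = 100.1364 kg
Dose = 2 mcg/kg/hr × 100.1364 kg = 200.2727 mcg/hr
Concentration = 388 mcg ÷ 57 mL = 6.807018 mcg/mL
Rate = 200.2727 mcg/hr ÷ 6.807018 mcg/mL = 29.42151 mL/hr
Volume infused so far = 29.42151 mL/hr × 0.5 hr = 14.71075 mL
Volume remaining = 57 − 14.71075 = 42.28925 mL
New rate:
Dose = 0.52 mcg/kg/hr × 100.1364 kg = 52.07091 mcg/hr
Rate = 52.07091 mcg/hr ÷ 6.807018 mcg/mL = 7.649592 mL/hr
Time remaining = 42.28925 mL ÷ 7.649592 mL/hr = 5.528301 hr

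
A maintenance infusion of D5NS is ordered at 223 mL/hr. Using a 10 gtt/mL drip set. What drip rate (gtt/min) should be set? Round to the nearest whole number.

223 mL/hr ÷ 60 min/hr = 3.716667 mL/min
3.716667 mL/min × 10 gtt/mL = 37.16667 gtt/min

37 gtt/min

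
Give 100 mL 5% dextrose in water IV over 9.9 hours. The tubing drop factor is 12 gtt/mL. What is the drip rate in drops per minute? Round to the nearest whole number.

2 gtt/min

100 mL ÷ (9.9 hr × 60 = 594 min) = 0.1683502 mL/min
0.1683502 mL/min × 12 gtt/mL = 2.020202 gtt/min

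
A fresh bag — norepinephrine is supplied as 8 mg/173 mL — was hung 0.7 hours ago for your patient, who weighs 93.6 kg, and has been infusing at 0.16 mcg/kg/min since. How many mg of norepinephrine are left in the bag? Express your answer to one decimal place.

Dose = 0.16 mcg/kg/min × 93.6 kg = 14.976 mcg/min
14.976 mcg/min × 60 min/hr = 898.56 mcg/hr
Concentration = 8 mg ÷ 173 mL = 0.04624277 mg/mL = 46.24277 mcg/mL
Rate = 898.56 mcg/hr ÷ 46.24277 mcg/mL = 19.43136 mL/hr
Volume infused = 19.43136 mL/hr × 0.7 hr = 13.60195 mL
Volume remaining = 173 − 13.60195 = 159.398 mL
Drug remaining = 159.398 mL × 46.24277 mcg/mL = 7371.008 mcg = 7.371008 mg

7.4 mg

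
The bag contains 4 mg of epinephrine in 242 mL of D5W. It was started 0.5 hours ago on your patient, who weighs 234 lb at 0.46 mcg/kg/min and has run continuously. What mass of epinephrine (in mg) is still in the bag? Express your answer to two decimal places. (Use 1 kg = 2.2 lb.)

Weight = 234 lb ÷ 2.2 lb/kg = 106.3636 kg
Dose = 0.46 mcg/kg/min × 106.3636 kg = 48.92727 mcg/min
48.92727 mcg/min × 60 min/hr = 2935.636 mcg/hr
Concentration = 4 mg ÷ 242 mL = 0.01652893 mg/mL = 16.52893 mcg/mL
Rate = 2935.636 mcg/hr ÷ 16.52893 mcg/mL = 177.606 mL/hr
Volume infused = 177.606 mL/hr × 0.5 hr = 88.803 mL
Volume remaining = 242 − 88.803 = 153.197 mL
Drug remaining = 153.197 mL × 16.52893 mcg/mL = 2532.182 mcg = 2.532182 mg

2.53 mg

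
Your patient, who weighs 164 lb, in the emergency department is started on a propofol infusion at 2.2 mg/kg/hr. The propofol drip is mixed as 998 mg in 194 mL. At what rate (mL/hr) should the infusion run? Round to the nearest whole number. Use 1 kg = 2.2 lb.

32 mL/hr

Weight = 164 lb ÷ 2.2 lb/kg = 74.54545 kg
Dose = 2.2 mg/kg/hr × 74.54545 kg = 164 mg/hr
Concentration = 998 mg ÷ 194 mL = 5.14433 mg/mL
Rate = 164 mg/hr ÷ 5.14433 mg/mL = 31.87976 mL/hr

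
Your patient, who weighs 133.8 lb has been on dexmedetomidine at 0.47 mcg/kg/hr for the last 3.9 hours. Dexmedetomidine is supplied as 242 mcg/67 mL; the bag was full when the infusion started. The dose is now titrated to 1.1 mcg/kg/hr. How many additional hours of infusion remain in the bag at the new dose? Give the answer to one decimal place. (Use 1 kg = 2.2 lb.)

Initial rate:
Weight = 133.8 lb ÷ 2.2 lb/kg = 60.81818 kg
Dose = 0.47 mcg/kg/hr × 60.81818 kg = 28.58455 mcg/hr
Concentration = 242 mcg ÷ 67 mL = 3.61194 mcg/mL
Rate = 28.58455 mcg/hr ÷ 3.61194 mcg/mL = 7.913903 mL/hr
Volume infused so far = 7.913903 mL/hr × 3.9 hr = 30.86422 mL
Volume remaining = 67 − 30.86422 = 36.13578 mL
New rate:
Dose = 1.1 mcg/kg/hr × 60.81818 kg = 66.9 mcg/hr
Rate = 66.9 mcg/hr ÷ 3.61194 mcg/mL = 18.5219 mL/hr
Time remaining = 36.13578 mL ÷ 18.5219 mL/hr = 1.950976 hr

2.0 hours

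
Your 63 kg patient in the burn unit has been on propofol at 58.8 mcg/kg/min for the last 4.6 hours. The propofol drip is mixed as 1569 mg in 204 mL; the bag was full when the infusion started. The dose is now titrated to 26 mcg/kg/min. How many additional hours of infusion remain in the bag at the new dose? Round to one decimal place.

Initial rate:
Dose = 58.8 mcg/kg/min × 63 kg = 3704.4 mcg/min
3704.4 mcg/min × 60 min/hr = 222264 mcg/hr
Concentration = 1569 mg ÷ 204 mL = 7.691176 mg/mL = 7691.176 mcg/mL
Rate = 222264 mcg/hr ÷ 7691.176 mcg/mL = 28.89857 mL/hr
Volume infused so far = 28.89857 mL/hr × 4.6 hr = 132.9334 mL
Volume remaining = 204 − 132.9334 = 71.06658 mL
New rate:
Dose = 26 mcg/kg/min × 63 kg = 1638 mcg/min
1638 mcg/min × 60 min/hr = 98280 mcg/hr
Rate = 98280 mcg/hr ÷ 7691.176 mcg/mL = 12.77828 mL/hr
Time remaining = 71.06658 mL ÷ 12.77828 mL/hr = 5.561514 hr

5.6 hours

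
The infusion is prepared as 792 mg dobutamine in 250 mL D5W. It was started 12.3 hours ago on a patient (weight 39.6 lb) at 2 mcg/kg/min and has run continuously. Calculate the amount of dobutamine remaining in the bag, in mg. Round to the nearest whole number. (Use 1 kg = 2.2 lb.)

Weight = 39.6 lb ÷ 2.2 lb/kg = 18 kg
Dose = 2 mcg/kg/min × 18 kg = 36 mcg/min
36 mcg/min × 60 min/hr = 2160 mcg/hr
Concentration = 792 mg ÷ 250 mL = 3.168 mg/mL = 3168 mcg/mL
Rate = 2160 mcg/hr ÷ 3168 mcg/mL = 0.6818182 mL/hr
Volume infused = 0.6818182 mL/hr × 12.3 hr = 8.386364 mL
Volume remaining = 250 − 8.386364 = 241.6136 mL
Drug remaining = 241.6136 mL × 3168 mcg/mL = 765432 mcg = 765.432 mg

765 mg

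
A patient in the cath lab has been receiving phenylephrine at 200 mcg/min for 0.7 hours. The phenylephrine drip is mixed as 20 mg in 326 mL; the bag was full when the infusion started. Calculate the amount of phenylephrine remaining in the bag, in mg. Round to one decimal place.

200 mcg/min × 60 min/hr = 12000 mcg/hr
Concentration = 20 mg ÷ 326 mL = 0.06134969 mg/mL = 61.34969 mcg/mL
Rate = 12000 mcg/hr ÷ 61.34969 mcg/mL = 195.6 mL/hr
Volume infused = 195.6 mL/hr × 0.7 hr = 136.92 mL
Volume remaining = 326 − 136.92 = 189.08 mL
Drug remaining = 189.08 mL × 61.34969 mcg/mL = 11600 mcg = 11.6 mg

11.6 mg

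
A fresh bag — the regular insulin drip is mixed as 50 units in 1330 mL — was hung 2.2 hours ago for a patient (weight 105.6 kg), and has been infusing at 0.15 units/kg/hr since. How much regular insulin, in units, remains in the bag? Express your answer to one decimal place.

15.2 units

Dose = 0.15 units/kg/hr × 105.6 kg = 15.84 units/hr
Concentration = 50 units ÷ 1330 mL = 0.03759398 units/mL
Rate = 15.84 units/hr ÷ 0.03759398 units/mL = 421.344 mL/hr
Volume infused = 421.344 mL/hr × 2.2 hr = 926.9568 mL
Volume remaining = 1330 − 926.9568 = 403.0432 mL
Drug remaining = 403.0432 mL × 0.03759398 units/mL = 15.152 units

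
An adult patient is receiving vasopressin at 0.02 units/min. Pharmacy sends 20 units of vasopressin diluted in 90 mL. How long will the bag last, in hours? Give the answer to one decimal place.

16.7 hours

0.02 units/min × 60 min/hr = 1.2 units/hr
Concentration = 20 units ÷ 90 mL = 0.2222222 units/mL
Rate = 1.2 units/hr ÷ 0.2222222 units/mL = 5.4 mL/hr
Duration = 90 mL ÷ 5.4 mL/hr = 16.66667 hr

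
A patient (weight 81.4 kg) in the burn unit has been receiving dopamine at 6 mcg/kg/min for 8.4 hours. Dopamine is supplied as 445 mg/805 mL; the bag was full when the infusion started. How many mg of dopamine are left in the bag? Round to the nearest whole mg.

199 mg

Dose = 6 mcg/kg/min × 81.4 kg = 488.4 mcg/min
488.4 mcg/min × 60 min/hr = 29304 mcg/hr
Concentration = 445 mg ÷ 805 mL = 0.552795 mg/mL = 552.795 mcg/mL
Rate = 29304 mcg/hr ÷ 552.795 mcg/mL = 53.01061 mL/hr
Volume infused = 53.01061 mL/hr × 8.4 hr = 445.2891 mL
Volume remaining = 805 − 445.2891 = 359.7109 mL
Drug remaining = 359.7109 mL × 552.795 mcg/mL = 198846.4 mcg = 198.8464 mg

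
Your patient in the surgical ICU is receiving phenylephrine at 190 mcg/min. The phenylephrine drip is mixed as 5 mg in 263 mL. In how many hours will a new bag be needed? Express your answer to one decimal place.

190 mcg/min × 60 min/hr = 11400 mcg/hr
Concentration = 5 mg ÷ 263 mL = 0.01901141 mg/mL = 19.01141 mcg/mL
Rate = 11400 mcg/hr ÷ 19.01141 mcg/mL = 599.64 mL/hr
Duration = 263 mL ÷ 599.64 mL/hr = 0.4385965 hr

0.4 hours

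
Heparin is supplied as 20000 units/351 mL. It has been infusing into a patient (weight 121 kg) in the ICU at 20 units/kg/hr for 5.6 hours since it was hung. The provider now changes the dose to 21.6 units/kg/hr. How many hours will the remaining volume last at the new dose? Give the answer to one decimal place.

2.5 hours

Initial rate:
Dose = 20 units/kg/hr × 121 kg = 2420 units/hr
Concentration = 20000 units ÷ 351 mL = 56.98006 units/mL
Rate = 2420 units/hr ÷ 56.98006 units/mL = 42.471 mL/hr
Volume infused so far = 42.471 mL/hr × 5.6 hr = 237.8376 mL
Volume remaining = 351 − 237.8376 = 113.1624 mL
New rate:
Dose = 21.6 units/kg/hr × 121 kg = 2613.6 units/hr
Rate = 2613.6 units/hr ÷ 56.98006 units/mL = 45.86868 mL/hr
Time remaining = 113.1624 mL ÷ 45.86868 mL/hr = 2.467095 hr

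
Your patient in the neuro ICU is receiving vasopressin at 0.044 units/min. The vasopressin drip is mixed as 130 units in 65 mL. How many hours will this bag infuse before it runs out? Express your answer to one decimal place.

0.044 units/min × 60 min/hr = 2.64 units/hr
Concentration = 130 units ÷ 65 mL = 2 units/mL
Rate = 2.64 units/hr ÷ 2 units/mL = 1.32 mL/hr
Duration = 65 mL ÷ 1.32 mL/hr = 49.24242 hr

49.2 hours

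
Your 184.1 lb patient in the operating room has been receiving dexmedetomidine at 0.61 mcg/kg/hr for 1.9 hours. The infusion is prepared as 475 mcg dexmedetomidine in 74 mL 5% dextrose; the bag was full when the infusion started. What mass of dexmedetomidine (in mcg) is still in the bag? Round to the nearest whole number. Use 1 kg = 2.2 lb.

Weight = 184.1 lb ÷ 2.2 lb/kg = 83.68182 kg
Dose = 0.61 mcg/kg/hr × 83.68182 kg = 51.04591 mcg/hr
Concentration = 475 mcg ÷ 74 mL = 6.418919 mcg/mL
Rate = 51.04591 mcg/hr ÷ 6.418919 mcg/mL = 7.952415 mL/hr
Volume infused = 7.952415 mL/hr × 1.9 hr = 15.10959 mL
Volume remaining = 74 − 15.10959 = 58.89041 mL
Drug remaining = 58.89041 mL × 6.418919 mcg/mL = 378.0128 mcg

378 mcg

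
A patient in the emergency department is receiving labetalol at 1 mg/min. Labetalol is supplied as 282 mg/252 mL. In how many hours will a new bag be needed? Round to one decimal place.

1 mg/min × 60 min/hr = 60 mg/hr
Concentration = 282 mg ÷ 252 mL = 1.119048 mg/mL
Rate = 60 mg/hr ÷ 1.119048 mg/mL = 53.61702 mL/hr
Duration = 252 mL ÷ 53.61702 mL/hr = 4.7 hr

4.7 hours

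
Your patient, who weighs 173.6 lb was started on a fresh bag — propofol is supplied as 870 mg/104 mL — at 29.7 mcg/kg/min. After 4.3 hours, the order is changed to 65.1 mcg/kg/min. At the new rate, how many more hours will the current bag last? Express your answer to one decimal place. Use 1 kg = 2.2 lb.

Initial rate:
Weight = 173.6 lb ÷ 2.2 lb/kg = 78.90909 kg
Dose = 29.7 mcg/kg/min × 78.90909 kg = 2343.6 mcg/min
2343.6 mcg/min × 60 min/hr = 140616 mcg/hr
Concentration = 870 mg ÷ 104 mL = 8.365385 mg/mL = 8365.385 mcg/mL
Rate = 140616 mcg/hr ÷ 8365.385 mcg/mL = 16.80927 mL/hr
Volume infused so far = 16.80927 mL/hr × 4.3 hr = 72.27986 mL
Volume remaining = 104 − 72.27986 = 31.72014 mL
New rate:
Dose = 65.1 mcg/kg/min × 78.90909 kg = 5136.982 mcg/min
5136.982 mcg/min × 60 min/hr = 308218.9 mcg/hr
Rate = 308218.9 mcg/hr ÷ 8365.385 mcg/mL = 36.84456 mL/hr
Time remaining = 31.72014 mL ÷ 36.84456 mL/hr = 0.860918 hr

0.9 hours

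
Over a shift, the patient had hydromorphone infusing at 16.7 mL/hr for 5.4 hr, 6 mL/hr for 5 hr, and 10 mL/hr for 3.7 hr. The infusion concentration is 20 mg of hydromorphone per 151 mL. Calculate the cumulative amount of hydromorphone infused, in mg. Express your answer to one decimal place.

Concentration = 20 mg ÷ 151 mL = 0.1324503 mg/mL
Stage 1: 16.7 mL/hr × 5.4 hr = 90.18 mL → 90.18 mL × 0.1324503 mg/mL = 11.94437 mg
Stage 2: 6 mL/hr × 5 hr = 30 mL → 30 mL × 0.1324503 mg/mL = 3.97351 mg
Stage 3: 10 mL/hr × 3.7 hr = 37 mL → 37 mL × 0.1324503 mg/mL = 4.900662 mg
Total = 11.94437 + 3.97351 + 4.900662 = 20.81854 mg

20.8 mg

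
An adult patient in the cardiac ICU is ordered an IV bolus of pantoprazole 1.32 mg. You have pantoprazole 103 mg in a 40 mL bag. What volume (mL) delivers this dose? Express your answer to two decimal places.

Concentration = 103 mg ÷ 40 mL = 2.575 mg/mL
Volume = 1.32 mg ÷ 2.575 mg/mL = 0.5126214 mL

0.51 mL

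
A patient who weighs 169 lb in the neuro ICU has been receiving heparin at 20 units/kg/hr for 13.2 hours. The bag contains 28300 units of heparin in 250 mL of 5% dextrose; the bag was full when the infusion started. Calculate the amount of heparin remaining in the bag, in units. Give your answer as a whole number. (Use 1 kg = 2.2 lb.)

8020 units

Weight = 169 lb ÷ 2.2 lb/kg = 76.81818 kg
Dose = 20 units/kg/hr × 76.81818 kg = 1536.364 units/hr
Concentration = 28300 units ÷ 250 mL = 113.2 units/mL
Rate = 1536.364 units/hr ÷ 113.2 units/mL = 13.57212 mL/hr
Volume infused = 13.57212 mL/hr × 13.2 hr = 179.1519 mL
Volume remaining = 250 − 179.1519 = 70.84806 mL
Drug remaining = 70.84806 mL × 113.2 units/mL = 8020 units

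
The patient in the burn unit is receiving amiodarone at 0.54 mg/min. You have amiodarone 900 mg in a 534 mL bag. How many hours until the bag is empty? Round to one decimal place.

0.54 mg/min × 60 min/hr = 32.4 mg/hr
Concentration = 900 mg ÷ 534 mL = 1.685393 mg/mL
Rate = 32.4 mg/hr ÷ 1.685393 mg/mL = 19.224 mL/hr
Duration = 534 mL ÷ 19.224 mL/hr = 27.77778 hr

27.8 hours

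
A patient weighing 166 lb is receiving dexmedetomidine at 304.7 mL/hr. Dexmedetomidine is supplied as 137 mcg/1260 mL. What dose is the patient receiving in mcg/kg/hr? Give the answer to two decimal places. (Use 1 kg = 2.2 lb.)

0.44 mcg/kg/hr

Weight = 166 lb ÷ 2.2 lb/kg = 75.45455 kg
Concentration = 137 mcg ÷ 1260 mL = 0.1087302 mcg/mL
Drug rate = 304.7 mL/hr × 0.1087302 mcg/mL = 33.13008 mcg/hr
33.13008 mcg/hr ÷ 75.45455 kg = 0.4390733 mcg/kg/hr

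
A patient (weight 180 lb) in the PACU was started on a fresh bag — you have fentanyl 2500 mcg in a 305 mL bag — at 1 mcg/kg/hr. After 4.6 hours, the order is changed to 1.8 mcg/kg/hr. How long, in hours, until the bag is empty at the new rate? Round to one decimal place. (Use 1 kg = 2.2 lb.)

Initial rate:
Weight = 180 lb ÷ 2.2 lb/kg = 81.81818 kg
Dose = 1 mcg/kg/hr × 81.81818 kg = 81.81818 mcg/hr
Concentration = 2500 mcg ÷ 305 mL = 8.196721 mcg/mL
Rate = 81.81818 mcg/hr ÷ 8.196721 mcg/mL = 9.981818 mL/hr
Volume infused so far = 9.981818 mL/hr × 4.6 hr = 45.91636 mL
Volume remaining = 305 − 45.91636 = 259.0836 mL
New rate:
Dose = 1.8 mcg/kg/hr × 81.81818 kg = 147.2727 mcg/hr
Rate = 147.2727 mcg/hr ÷ 8.196721 mcg/mL = 17.96727 mL/hr
Time remaining = 259.0836 mL ÷ 17.96727 mL/hr = 14.41975 hr

14.4 hours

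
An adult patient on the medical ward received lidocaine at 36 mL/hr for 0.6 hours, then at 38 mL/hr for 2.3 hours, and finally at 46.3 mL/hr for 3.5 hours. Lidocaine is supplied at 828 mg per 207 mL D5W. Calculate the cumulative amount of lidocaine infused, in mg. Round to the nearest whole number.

1084 mg

Concentration = 828 mg ÷ 207 mL = 4 mg/mL
Stage 1: 36 mL/hr × 0.6 hr = 21.6 mL → 21.6 mL × 4 mg/mL = 86.4 mg
Stage 2: 38 mL/hr × 2.3 hr = 87.4 mL → 87.4 mL × 4 mg/mL = 349.6 mg
Stage 3: 46.3 mL/hr × 3.5 hr = 162.05 mL → 162.05 mL × 4 mg/mL = 648.2 mg
Total = 86.4 + 349.6 + 648.2 = 1084.2 mg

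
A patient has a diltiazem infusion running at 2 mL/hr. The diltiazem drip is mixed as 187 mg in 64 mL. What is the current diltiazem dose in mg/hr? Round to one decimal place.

5.8 mg/hr

Concentration = 187 mg ÷ 64 mL = 2.921875 mg/mL
Drug rate = 2 mL/hr × 2.921875 mg/mL = 5.84375 mg/hr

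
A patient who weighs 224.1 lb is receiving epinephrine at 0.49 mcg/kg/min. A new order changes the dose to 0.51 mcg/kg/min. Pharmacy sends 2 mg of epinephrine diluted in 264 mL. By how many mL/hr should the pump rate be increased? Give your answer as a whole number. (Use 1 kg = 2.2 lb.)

16 mL/hr

At the current dose:
Weight = 224.1 lb ÷ 2.2 lb/kg = 101.8636 kg
Dose = 0.49 mcg/kg/min × 101.8636 kg = 49.91318 mcg/min
49.91318 mcg/min × 60 min/hr = 2994.791 mcg/hr
Concentration = 2 mg ÷ 264 mL = 0.007575758 mg/mL = 7.575758 mcg/mL
Rate = 2994.791 mcg/hr ÷ 7.575758 mcg/mL = 395.3124 mL/hr
At the new dose:
Dose = 0.51 mcg/kg/min × 101.8636 kg = 51.95045 mcg/min
51.95045 mcg/min × 60 min/hr = 3117.027 mcg/hr
Rate = 3117.027 mcg/hr ÷ 7.575758 mcg/mL = 411.4476 mL/hr
Change = 411.4476 − 395.3124 = 16.1352 mL/hr → 16.1352 mL/hr increase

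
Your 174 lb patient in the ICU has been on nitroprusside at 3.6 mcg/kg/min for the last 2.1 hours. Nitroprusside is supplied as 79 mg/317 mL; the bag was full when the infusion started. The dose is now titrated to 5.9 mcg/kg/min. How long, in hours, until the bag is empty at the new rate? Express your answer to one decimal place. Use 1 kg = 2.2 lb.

Initial rate:
Weight = 174 lb ÷ 2.2 lb/kg = 79.09091 kg
Dose = 3.6 mcg/kg/min × 79.09091 kg = 284.7273 mcg/min
284.7273 mcg/min × 60 min/hr = 17083.64 mcg/hr
Concentration = 79 mg ÷ 317 mL = 0.2492114 mg/mL = 249.2114 mcg/mL
Rate = 17083.64 mcg/hr ÷ 249.2114 mcg/mL = 68.55079 mL/hr
Volume infused so far = 68.55079 mL/hr × 2.1 hr = 143.9567 mL
Volume remaining = 317 − 143.9567 = 173.0433 mL
New rate:
Dose = 5.9 mcg/kg/min × 79.09091 kg = 466.6364 mcg/min
466.6364 mcg/min × 60 min/hr = 27998.18 mcg/hr
Rate = 27998.18 mcg/hr ÷ 249.2114 mcg/mL = 112.3471 mL/hr
Time remaining = 173.0433 mL ÷ 112.3471 mL/hr = 1.540256 hr

1.5 hours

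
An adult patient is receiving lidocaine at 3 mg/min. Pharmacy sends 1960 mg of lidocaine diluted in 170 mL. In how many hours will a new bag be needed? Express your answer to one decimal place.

3 mg/min × 60 min/hr = 180 mg/hr
Concentration = 1960 mg ÷ 170 mL = 11.52941 mg/mL
Rate = 180 mg/hr ÷ 11.52941 mg/mL = 15.61224 mL/hr
Duration = 170 mL ÷ 15.61224 mL/hr = 10.88889 hr

10.9 hours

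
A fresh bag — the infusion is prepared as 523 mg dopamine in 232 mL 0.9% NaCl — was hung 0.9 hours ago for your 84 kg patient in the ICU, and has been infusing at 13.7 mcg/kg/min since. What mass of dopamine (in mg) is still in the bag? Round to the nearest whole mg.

Dose = 13.7 mcg/kg/min × 84 kg = 1150.8 mcg/min
1150.8 mcg/min × 60 min/hr = 69048 mcg/hr
Concentration = 523 mg ÷ 232 mL = 2.25431 mg/mL = 2254.31 mcg/mL
Rate = 69048 mcg/hr ÷ 2254.31 mcg/mL = 30.62932 mL/hr
Volume infused = 30.62932 mL/hr × 0.9 hr = 27.56639 mL
Volume remaining = 232 − 27.56639 = 204.4336 mL
Drug remaining = 204.4336 mL × 2254.31 mcg/mL = 460856.8 mcg = 460.8568 mg

461 mg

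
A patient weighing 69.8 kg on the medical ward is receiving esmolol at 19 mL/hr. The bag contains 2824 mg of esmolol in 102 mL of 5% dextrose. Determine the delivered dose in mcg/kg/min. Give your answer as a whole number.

126 mcg/kg/min

Concentration = 2824 mg ÷ 102 mL = 27.68627 mg/mL = 27686.27 mcg/mL
Drug rate = 19 mL/hr × 27686.27 mcg/mL = 526039.2 mcg/hr
526039.2 mcg/hr ÷ 60 min/hr = 8767.32 mcg/min
8767.32 mcg/min ÷ 69.8 kg = 125.6063 mcg/kg/min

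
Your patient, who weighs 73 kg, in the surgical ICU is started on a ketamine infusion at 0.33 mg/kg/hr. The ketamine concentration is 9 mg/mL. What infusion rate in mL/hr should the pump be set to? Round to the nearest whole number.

3 mL/hr

Dose = 0.33 mg/kg/hr × 73 kg = 24.09 mg/hr
Rate = 24.09 mg/hr ÷ 9 mg/mL = 2.676667 mL/hr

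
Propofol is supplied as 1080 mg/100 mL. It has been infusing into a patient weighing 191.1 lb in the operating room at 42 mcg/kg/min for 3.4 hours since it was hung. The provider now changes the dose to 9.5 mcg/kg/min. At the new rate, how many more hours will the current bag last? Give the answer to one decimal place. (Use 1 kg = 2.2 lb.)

6.8 hours

Initial rate:
Weight = 191.1 lb ÷ 2.2 lb/kg = 86.86364 kg
Dose = 42 mcg/kg/min × 86.86364 kg = 3648.273 mcg/min
3648.273 mcg/min × 60 min/hr = 218896.4 mcg/hr
Concentration = 1080 mg ÷ 100 mL = 10.8 mg/mL = 10800 mcg/mL
Rate = 218896.4 mcg/hr ÷ 10800 mcg/mL = 20.26818 mL/hr
Volume infused so far = 20.26818 mL/hr × 3.4 hr = 68.91182 mL
Volume remaining = 100 − 68.91182 = 31.08818 mL
New rate:
Dose = 9.5 mcg/kg/min × 86.86364 kg = 825.2045 mcg/min
825.2045 mcg/min × 60 min/hr = 49512.27 mcg/hr
Rate = 49512.27 mcg/hr ÷ 10800 mcg/mL = 4.58447 mL/hr
Time remaining = 31.08818 mL ÷ 4.58447 mL/hr = 6.781195 hr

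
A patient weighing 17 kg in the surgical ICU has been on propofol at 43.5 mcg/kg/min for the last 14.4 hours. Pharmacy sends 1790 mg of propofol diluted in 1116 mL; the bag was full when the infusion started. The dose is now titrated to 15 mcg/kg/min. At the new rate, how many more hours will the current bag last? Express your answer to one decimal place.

Initial rate:
Dose = 43.5 mcg/kg/min × 17 kg = 739.5 mcg/min
739.5 mcg/min × 60 min/hr = 44370 mcg/hr
Concentration = 1790 mg ÷ 1116 mL = 1.603943 mg/mL = 1603.943 mcg/mL
Rate = 44370 mcg/hr ÷ 1603.943 mcg/mL = 27.66308 mL/hr
Volume infused so far = 27.66308 mL/hr × 14.4 hr = 398.3484 mL
Volume remaining = 1116 − 398.3484 = 717.6516 mL
New rate:
Dose = 15 mcg/kg/min × 17 kg = 255 mcg/min
255 mcg/min × 60 min/hr = 15300 mcg/hr
Rate = 15300 mcg/hr ÷ 1603.943 mcg/mL = 9.538994 mL/hr
Time remaining = 717.6516 mL ÷ 9.538994 mL/hr = 75.23346 hr

75.2 hours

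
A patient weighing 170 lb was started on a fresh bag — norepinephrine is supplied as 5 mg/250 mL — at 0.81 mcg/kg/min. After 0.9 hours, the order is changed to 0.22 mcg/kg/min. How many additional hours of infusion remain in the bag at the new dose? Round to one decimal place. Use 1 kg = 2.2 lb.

1.6 hours

Initial rate:
Weight = 170 lb ÷ 2.2 lb/kg = 77.27273 kg
Dose = 0.81 mcg/kg/min × 77.27273 kg = 62.59091 mcg/min
62.59091 mcg/min × 60 min/hr = 3755.455 mcg/hr
Concentration = 5 mg ÷ 250 mL = 0.02 mg/mL = 20 mcg/mL
Rate = 3755.455 mcg/hr ÷ 20 mcg/mL = 187.7727 mL/hr
Volume infused so far = 187.7727 mL/hr × 0.9 hr = 168.9955 mL
Volume remaining = 250 − 168.9955 = 81.00455 mL
New rate:
Dose = 0.22 mcg/kg/min × 77.27273 kg = 17 mcg/min
17 mcg/min × 60 min/hr = 1020 mcg/hr
Rate = 1020 mcg/hr ÷ 20 mcg/mL = 51 mL/hr
Time remaining = 81.00455 mL ÷ 51 mL/hr = 1.588324 hr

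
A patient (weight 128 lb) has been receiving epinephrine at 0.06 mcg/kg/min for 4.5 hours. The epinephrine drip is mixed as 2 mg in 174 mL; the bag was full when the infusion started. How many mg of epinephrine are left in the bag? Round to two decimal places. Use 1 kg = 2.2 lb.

Weight = 128 lb ÷ 2.2 lb/kg = 58.18182 kg
Dose = 0.06 mcg/kg/min × 58.18182 kg = 3.490909 mcg/min
3.490909 mcg/min × 60 min/hr = 209.4545 mcg/hr
Concentration = 2 mg ÷ 174 mL = 0.01149425 mg/mL = 11.49425 mcg/mL
Rate = 209.4545 mcg/hr ÷ 11.49425 mcg/mL = 18.22255 mL/hr
Volume infused = 18.22255 mL/hr × 4.5 hr = 82.00145 mL
Volume remaining = 174 − 82.00145 = 91.99855 mL
Drug remaining = 91.99855 mL × 11.49425 mcg/mL = 1057.455 mcg = 1.057455 mg

1.06 mg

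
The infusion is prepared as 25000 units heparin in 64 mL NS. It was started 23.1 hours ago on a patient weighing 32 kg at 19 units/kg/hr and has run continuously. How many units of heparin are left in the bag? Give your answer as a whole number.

10955 units

Dose = 19 units/kg/hr × 32 kg = 608 units/hr
Concentration = 25000 units ÷ 64 mL = 390.625 units/mL
Rate = 608 units/hr ÷ 390.625 units/mL = 1.55648 mL/hr
Volume infused = 1.55648 mL/hr × 23.1 hr = 35.95469 mL
Volume remaining = 64 − 35.95469 = 28.04531 mL
Drug remaining = 28.04531 mL × 390.625 units/mL = 10955.2 units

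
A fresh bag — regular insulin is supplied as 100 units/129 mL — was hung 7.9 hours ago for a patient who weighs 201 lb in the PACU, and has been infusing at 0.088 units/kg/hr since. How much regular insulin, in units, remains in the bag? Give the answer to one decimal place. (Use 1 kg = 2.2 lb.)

Weight = 201 lb ÷ 2.2 lb/kg = 91.36364 kg
Dose = 0.088 units/kg/hr × 91.36364 kg = 8.04 units/hr
Concentration = 100 units ÷ 129 mL = 0.7751938 units/mL
Rate = 8.04 units/hr ÷ 0.7751938 units/mL = 10.3716 mL/hr
Volume infused = 10.3716 mL/hr × 7.9 hr = 81.93564 mL
Volume remaining = 129 − 81.93564 = 47.06436 mL
Drug remaining = 47.06436 mL × 0.7751938 units/mL = 36.484 units

36.5 units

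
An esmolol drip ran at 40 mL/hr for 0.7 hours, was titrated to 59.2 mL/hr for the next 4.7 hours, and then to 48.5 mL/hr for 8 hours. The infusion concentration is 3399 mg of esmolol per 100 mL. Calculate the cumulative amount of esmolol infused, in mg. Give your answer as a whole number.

23597 mg

Concentration = 3399 mg ÷ 100 mL = 33.99 mg/mL
Stage 1: 40 mL/hr × 0.7 hr = 28 mL → 28 mL × 33.99 mg/mL = 951.72 mg
Stage 2: 59.2 mL/hr × 4.7 hr = 278.24 mL → 278.24 mL × 33.99 mg/mL = 9457.378 mg
Stage 3: 48.5 mL/hr × 8 hr = 388 mL → 388 mL × 33.99 mg/mL = 13188.12 mg
Total = 951.72 + 9457.378 + 13188.12 = 23597.22 mg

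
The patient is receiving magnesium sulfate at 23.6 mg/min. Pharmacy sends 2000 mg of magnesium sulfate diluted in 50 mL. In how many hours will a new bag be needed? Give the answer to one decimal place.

1.4 hours

23.6 mg/min × 60 min/hr = 1416 mg/hr
Concentration = 2000 mg ÷ 50 mL = 40 mg/mL
Rate = 1416 mg/hr ÷ 40 mg/mL = 35.4 mL/hr
Duration = 50 mL ÷ 35.4 mL/hr = 1.412429 hr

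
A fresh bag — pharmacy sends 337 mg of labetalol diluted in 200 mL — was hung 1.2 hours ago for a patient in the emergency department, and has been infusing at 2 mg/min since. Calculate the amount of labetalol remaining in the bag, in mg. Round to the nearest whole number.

2 mg/min × 60 min/hr = 120 mg/hr
Concentration = 337 mg ÷ 200 mL = 1.685 mg/mL
Rate = 120 mg/hr ÷ 1.685 mg/mL = 71.21662 mL/hr
Volume infused = 71.21662 mL/hr × 1.2 hr = 85.45994 mL
Volume remaining = 200 − 85.45994 = 114.5401 mL
Drug remaining = 114.5401 mL × 1.685 mg/mL = 193 mg

193 mg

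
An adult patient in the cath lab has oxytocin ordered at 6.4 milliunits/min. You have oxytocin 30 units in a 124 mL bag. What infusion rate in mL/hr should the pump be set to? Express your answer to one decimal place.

6.4 milliunits/min × 60 min/hr = 384 milliunits/hr
Concentration = 30 units ÷ 124 mL = 0.2419355 units/mL = 241.9355 milliunits/mL
Rate = 384 milliunits/hr ÷ 241.9355 milliunits/mL = 1.5872 mL/hr

1.6 mL/hr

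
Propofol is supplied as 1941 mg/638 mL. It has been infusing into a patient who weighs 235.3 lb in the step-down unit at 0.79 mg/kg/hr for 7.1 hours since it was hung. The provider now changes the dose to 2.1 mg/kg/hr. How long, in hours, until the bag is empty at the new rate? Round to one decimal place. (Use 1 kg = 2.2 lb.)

6.0 hours

Initial rate:
Weight = 235.3 lb ÷ 2.2 lb/kg = 106.9545 kg
Dose = 0.79 mg/kg/hr × 106.9545 kg = 84.49409 mg/hr
Concentration = 1941 mg ÷ 638 mL = 3.04232 mg/mL
Rate = 84.49409 mg/hr ÷ 3.04232 mg/mL = 27.77292 mL/hr
Volume infused so far = 27.77292 mL/hr × 7.1 hr = 197.1877 mL
Volume remaining = 638 − 197.1877 = 440.8123 mL
New rate:
Dose = 2.1 mg/kg/hr × 106.9545 kg = 224.6045 mg/hr
Rate = 224.6045 mg/hr ÷ 3.04232 mg/mL = 73.82674 mL/hr
Time remaining = 440.8123 mL ÷ 73.82674 mL/hr = 5.970903 hr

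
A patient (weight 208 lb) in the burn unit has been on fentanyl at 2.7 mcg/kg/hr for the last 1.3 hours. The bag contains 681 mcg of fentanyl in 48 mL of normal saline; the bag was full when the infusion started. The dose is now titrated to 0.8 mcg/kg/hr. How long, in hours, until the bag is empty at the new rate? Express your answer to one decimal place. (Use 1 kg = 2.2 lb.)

4.6 hours

Initial rate:
Weight = 208 lb ÷ 2.2 lb/kg = 94.54545 kg
Dose = 2.7 mcg/kg/hr × 94.54545 kg = 255.2727 mcg/hr
Concentration = 681 mcg ÷ 48 mL = 14.1875 mcg/mL
Rate = 255.2727 mcg/hr ÷ 14.1875 mcg/mL = 17.99279 mL/hr
Volume infused so far = 17.99279 mL/hr × 1.3 hr = 23.39063 mL
Volume remaining = 48 − 23.39063 = 24.60937 mL
New rate:
Dose = 0.8 mcg/kg/hr × 94.54545 kg = 75.63636 mcg/hr
Rate = 75.63636 mcg/hr ÷ 14.1875 mcg/mL = 5.331197 mL/hr
Time remaining = 24.60937 mL ÷ 5.331197 mL/hr = 4.616106 hr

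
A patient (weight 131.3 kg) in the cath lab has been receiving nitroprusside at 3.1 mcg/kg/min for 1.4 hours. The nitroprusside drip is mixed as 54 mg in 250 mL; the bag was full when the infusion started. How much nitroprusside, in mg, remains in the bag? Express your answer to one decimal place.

Dose = 3.1 mcg/kg/min × 131.3 kg = 407.03 mcg/min
407.03 mcg/min × 60 min/hr = 24421.8 mcg/hr
Concentration = 54 mg ÷ 250 mL = 0.216 mg/mL = 216 mcg/mL
Rate = 24421.8 mcg/hr ÷ 216 mcg/mL = 113.0639 mL/hr
Volume infused = 113.0639 mL/hr × 1.4 hr = 158.2894 mL
Volume remaining = 250 − 158.2894 = 91.71056 mL
Drug remaining = 91.71056 mL × 216 mcg/mL = 19809.48 mcg = 19.80948 mg

19.8 mg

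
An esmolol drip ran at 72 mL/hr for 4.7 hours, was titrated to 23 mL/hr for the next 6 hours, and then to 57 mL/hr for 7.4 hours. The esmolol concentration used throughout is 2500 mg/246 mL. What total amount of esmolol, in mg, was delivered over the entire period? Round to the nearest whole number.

9128 mg

Concentration = 2500 mg ÷ 246 mL = 10.1626 mg/mL
Stage 1: 72 mL/hr × 4.7 hr = 338.4 mL → 338.4 mL × 10.1626 mg/mL = 3439.024 mg
Stage 2: 23 mL/hr × 6 hr = 138 mL → 138 mL × 10.1626 mg/mL = 1402.439 mg
Stage 3: 57 mL/hr × 7.4 hr = 421.8 mL → 421.8 mL × 10.1626 mg/mL = 4286.585 mg
Total = 3439.024 + 1402.439 + 4286.585 = 9128.049 mg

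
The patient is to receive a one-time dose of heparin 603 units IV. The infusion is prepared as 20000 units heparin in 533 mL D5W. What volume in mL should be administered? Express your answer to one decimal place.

16.1 mL

Concentration = 20000 units ÷ 533 mL = 37.52345 units/mL
Volume = 603 units ÷ 37.52345 units/mL = 16.06995 mL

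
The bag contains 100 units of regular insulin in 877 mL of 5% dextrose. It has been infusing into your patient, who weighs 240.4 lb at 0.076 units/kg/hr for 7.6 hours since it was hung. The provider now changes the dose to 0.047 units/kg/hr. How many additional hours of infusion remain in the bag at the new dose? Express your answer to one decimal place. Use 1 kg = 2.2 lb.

7.2 hours

Initial rate:
Weight = 240.4 lb ÷ 2.2 lb/kg = 109.2727 kg
Dose = 0.076 units/kg/hr × 109.2727 kg = 8.304727 units/hr
Concentration = 100 units ÷ 877 mL = 0.1140251 units/mL
Rate = 8.304727 units/hr ÷ 0.1140251 units/mL = 72.83246 mL/hr
Volume infused so far = 72.83246 mL/hr × 7.6 hr = 553.5267 mL
Volume remaining = 877 − 553.5267 = 323.4733 mL
New rate:
Dose = 0.047 units/kg/hr × 109.2727 kg = 5.135818 units/hr
Rate = 5.135818 units/hr ÷ 0.1140251 units/mL = 45.04113 mL/hr
Time remaining = 323.4733 mL ÷ 45.04113 mL/hr = 7.181733 hr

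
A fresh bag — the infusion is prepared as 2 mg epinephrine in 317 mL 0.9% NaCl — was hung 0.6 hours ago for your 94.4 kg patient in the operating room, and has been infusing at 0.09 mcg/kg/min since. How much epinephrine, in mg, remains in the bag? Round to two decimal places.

Dose = 0.09 mcg/kg/min × 94.4 kg = 8.496 mcg/min
8.496 mcg/min × 60 min/hr = 509.76 mcg/hr
Concentration = 2 mg ÷ 317 mL = 0.006309148 mg/mL = 6.309148 mcg/mL
Rate = 509.76 mcg/hr ÷ 6.309148 mcg/mL = 80.79696 mL/hr
Volume infused = 80.79696 mL/hr × 0.6 hr = 48.47818 mL
Volume remaining = 317 − 48.47818 = 268.5218 mL
Drug remaining = 268.5218 mL × 6.309148 mcg/mL = 1694.144 mcg = 1.694144 mg

1.69 mg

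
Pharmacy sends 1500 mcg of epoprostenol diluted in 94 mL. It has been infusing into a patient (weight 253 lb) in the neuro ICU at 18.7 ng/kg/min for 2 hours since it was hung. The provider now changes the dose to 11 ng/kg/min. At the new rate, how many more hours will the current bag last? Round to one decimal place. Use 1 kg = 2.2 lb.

Initial rate:
Weight = 253 lb ÷ 2.2 lb/kg = 115 kg
Dose = 18.7 ng/kg/min × 115 kg = 2150.5 ng/min
2150.5 ng/min × 60 min/hr = 129030 ng/hr
Concentration = 1500 mcg ÷ 94 mL = 15.95745 mcg/mL = 15957.45 ng/mL
Rate = 129030 ng/hr ÷ 15957.45 ng/mL = 8.08588 mL/hr
Volume infused so far = 8.08588 mL/hr × 2 hr = 16.17176 mL
Volume remaining = 94 − 16.17176 = 77.82824 mL
New rate:
Dose = 11 ng/kg/min × 115 kg = 1265 ng/min
1265 ng/min × 60 min/hr = 75900 ng/hr
Rate = 75900 ng/hr ÷ 15957.45 ng/mL = 4.7564 mL/hr
Time remaining = 77.82824 mL ÷ 4.7564 mL/hr = 16.36285 hr

16.4 hours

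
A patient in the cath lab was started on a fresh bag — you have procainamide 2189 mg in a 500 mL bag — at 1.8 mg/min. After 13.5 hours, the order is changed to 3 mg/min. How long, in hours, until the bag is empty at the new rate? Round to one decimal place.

4.1 hours

Initial rate:
1.8 mg/min × 60 min/hr = 108 mg/hr
Concentration = 2189 mg ÷ 500 mL = 4.378 mg/mL
Rate = 108 mg/hr ÷ 4.378 mg/mL = 24.6688 mL/hr
Volume infused so far = 24.6688 mL/hr × 13.5 hr = 333.0288 mL
Volume remaining = 500 − 333.0288 = 166.9712 mL
New rate:
3 mg/min × 60 min/hr = 180 mg/hr
Rate = 180 mg/hr ÷ 4.378 mg/mL = 41.11466 mL/hr
Time remaining = 166.9712 mL ÷ 41.11466 mL/hr = 4.061111 hr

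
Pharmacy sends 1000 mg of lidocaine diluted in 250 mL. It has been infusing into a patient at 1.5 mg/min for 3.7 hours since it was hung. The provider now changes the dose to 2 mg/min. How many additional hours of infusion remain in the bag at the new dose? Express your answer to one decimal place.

Initial rate:
1.5 mg/min × 60 min/hr = 90 mg/hr
Concentration = 1000 mg ÷ 250 mL = 4 mg/mL
Rate = 90 mg/hr ÷ 4 mg/mL = 22.5 mL/hr
Volume infused so far = 22.5 mL/hr × 3.7 hr = 83.25 mL
Volume remaining = 250 − 83.25 = 166.75 mL
New rate:
2 mg/min × 60 min/hr = 120 mg/hr
Rate = 120 mg/hr ÷ 4 mg/mL = 30 mL/hr
Time remaining = 166.75 mL ÷ 30 mL/hr = 5.558333 hr

5.6 hours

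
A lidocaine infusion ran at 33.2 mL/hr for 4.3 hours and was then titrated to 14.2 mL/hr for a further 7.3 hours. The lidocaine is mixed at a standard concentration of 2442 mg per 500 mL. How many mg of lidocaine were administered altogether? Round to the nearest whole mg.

Concentration = 2442 mg ÷ 500 mL = 4.884 mg/mL
Stage 1: 33.2 mL/hr × 4.3 hr = 142.76 mL → 142.76 mL × 4.884 mg/mL = 697.2398 mg
Stage 2: 14.2 mL/hr × 7.3 hr = 103.66 mL → 103.66 mL × 4.884 mg/mL = 506.2754 mg
Total = 697.2398 + 506.2754 = 1203.515 mg

1204 mg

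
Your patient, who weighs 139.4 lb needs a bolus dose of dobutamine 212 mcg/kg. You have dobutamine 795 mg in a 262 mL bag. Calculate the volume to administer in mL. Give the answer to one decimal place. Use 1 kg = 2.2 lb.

4.4 mL

Weight = 139.4 lb ÷ 2.2 lb/kg = 63.36364 kg
Dose = 212 mcg/kg × 63.36364 kg = 13433.09 mcg
Concentration = 795 mg ÷ 262 mL = 3.034351 mg/mL = 3034.351 mcg/mL
Volume = 13433.09 mcg ÷ 3034.351 mcg/mL = 4.427006 mL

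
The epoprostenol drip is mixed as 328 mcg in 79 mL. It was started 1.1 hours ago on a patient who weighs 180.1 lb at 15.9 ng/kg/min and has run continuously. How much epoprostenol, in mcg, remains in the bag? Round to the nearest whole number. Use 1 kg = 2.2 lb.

Weight = 180.1 lb ÷ 2.2 lb/kg = 81.86364 kg
Dose = 15.9 ng/kg/min × 81.86364 kg = 1301.632 ng/min
1301.632 ng/min × 60 min/hr = 78097.91 ng/hr
Concentration = 328 mcg ÷ 79 mL = 4.151899 mcg/mL = 4151.899 ng/mL
Rate = 78097.91 ng/hr ÷ 4151.899 ng/mL = 18.81017 mL/hr
Volume infused = 18.81017 mL/hr × 1.1 hr = 20.69118 mL
Volume remaining = 79 − 20.69118 = 58.30882 mL
Drug remaining = 58.30882 mL × 4151.899 ng/mL = 242092.3 ng = 242.0923 mcg

242 mcg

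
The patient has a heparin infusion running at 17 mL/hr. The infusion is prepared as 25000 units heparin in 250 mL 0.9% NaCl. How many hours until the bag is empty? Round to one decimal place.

14.7 hours

Duration = 250 mL ÷ 17 mL/hr = 14.70588 hr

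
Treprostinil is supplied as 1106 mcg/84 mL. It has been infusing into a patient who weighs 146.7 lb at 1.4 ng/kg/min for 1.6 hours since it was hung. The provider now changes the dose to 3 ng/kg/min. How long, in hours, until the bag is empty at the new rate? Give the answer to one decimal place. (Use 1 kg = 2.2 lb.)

Initial rate:
Weight = 146.7 lb ÷ 2.2 lb/kg = 66.68182 kg
Dose = 1.4 ng/kg/min × 66.68182 kg = 93.35455 ng/min
93.35455 ng/min × 60 min/hr = 5601.273 ng/hr
Concentration = 1106 mcg ÷ 84 mL = 13.16667 mcg/mL = 13166.67 ng/mL
Rate = 5601.273 ng/hr ÷ 13166.67 ng/mL = 0.4254131 mL/hr
Volume infused so far = 0.4254131 mL/hr × 1.6 hr = 0.680661 mL
Volume remaining = 84 − 0.680661 = 83.31934 mL
New rate:
Dose = 3 ng/kg/min × 66.68182 kg = 200.0455 ng/min
200.0455 ng/min × 60 min/hr = 12002.73 ng/hr
Rate = 12002.73 ng/hr ÷ 13166.67 ng/mL = 0.9115995 mL/hr
Time remaining = 83.31934 mL ÷ 0.9115995 mL/hr = 91.39906 hr

91.4 hours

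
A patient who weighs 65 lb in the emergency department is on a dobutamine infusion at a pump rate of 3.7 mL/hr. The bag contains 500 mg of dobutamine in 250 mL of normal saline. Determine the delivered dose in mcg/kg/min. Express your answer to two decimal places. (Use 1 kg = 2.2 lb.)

4.17 mcg/kg/min

Weight = 65 lb ÷ 2.2 lb/kg = 29.54545 kg
Concentration = 500 mg ÷ 250 mL = 2 mg/mL = 2000 mcg/mL
Drug rate = 3.7 mL/hr × 2000 mcg/mL = 7400 mcg/hr
7400 mcg/hr ÷ 60 min/hr = 123.3333 mcg/min
123.3333 mcg/min ÷ 29.54545 kg = 4.174359 mcg/kg/min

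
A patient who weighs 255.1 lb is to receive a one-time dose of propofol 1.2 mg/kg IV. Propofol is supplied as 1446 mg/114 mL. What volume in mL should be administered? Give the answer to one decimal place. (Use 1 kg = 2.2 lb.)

11.0 mL

Weight = 255.1 lb ÷ 2.2 lb/kg = 115.9545 kg
Dose = 1.2 mg/kg × 115.9545 kg = 139.1455 mg
Concentration = 1446 mg ÷ 114 mL = 12.68421 mg/mL
Volume = 139.1455 mg ÷ 12.68421 mg/mL = 10.96997 mL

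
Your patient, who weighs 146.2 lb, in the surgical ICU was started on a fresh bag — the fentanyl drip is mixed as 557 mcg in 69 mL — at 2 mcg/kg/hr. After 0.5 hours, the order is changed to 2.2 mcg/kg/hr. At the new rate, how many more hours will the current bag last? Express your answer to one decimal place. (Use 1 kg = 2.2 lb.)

Initial rate:
Weight = 146.2 lb ÷ 2.2 lb/kg = 66.45455 kg
Dose = 2 mcg/kg/hr × 66.45455 kg = 132.9091 mcg/hr
Concentration = 557 mcg ÷ 69 mL = 8.072464 mcg/mL
Rate = 132.9091 mcg/hr ÷ 8.072464 mcg/mL = 16.4645 mL/hr
Volume infused so far = 16.4645 mL/hr × 0.5 hr = 8.232251 mL
Volume remaining = 69 − 8.232251 = 60.76775 mL
New rate:
Dose = 2.2 mcg/kg/hr × 66.45455 kg = 146.2 mcg/hr
Rate = 146.2 mcg/hr ÷ 8.072464 mcg/mL = 18.11095 mL/hr
Time remaining = 60.76775 mL ÷ 18.11095 mL/hr = 3.355304 hr

3.4 hours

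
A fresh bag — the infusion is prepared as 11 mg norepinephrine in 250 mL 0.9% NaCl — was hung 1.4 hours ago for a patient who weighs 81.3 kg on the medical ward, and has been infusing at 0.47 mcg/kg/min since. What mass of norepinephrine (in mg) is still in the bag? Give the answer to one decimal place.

7.8 mg

Dose = 0.47 mcg/kg/min × 81.3 kg = 38.211 mcg/min
38.211 mcg/min × 60 min/hr = 2292.66 mcg/hr
Concentration = 11 mg ÷ 250 mL = 0.044 mg/mL = 44 mcg/mL
Rate = 2292.66 mcg/hr ÷ 44 mcg/mL = 52.10591 mL/hr
Volume infused = 52.10591 mL/hr × 1.4 hr = 72.94827 mL
Volume remaining = 250 − 72.94827 = 177.0517 mL
Drug remaining = 177.0517 mL × 44 mcg/mL = 7790.276 mcg = 7.790276 mg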